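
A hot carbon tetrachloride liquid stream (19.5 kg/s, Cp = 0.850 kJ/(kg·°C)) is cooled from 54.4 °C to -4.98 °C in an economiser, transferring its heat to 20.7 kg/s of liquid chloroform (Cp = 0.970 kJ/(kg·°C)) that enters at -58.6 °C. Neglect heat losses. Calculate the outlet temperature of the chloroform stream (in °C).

T_c,out = -9.58 °C

Heat released by hot stream: Q = 19.5 × 0.850 × (54.4 − -4.98) = 984.22 kJ/s
Energy balance on cold side (adiabatic exchanger): Q = ṁ_c·Cp_c·(T_c,out − T_c,in)
T_c,out = -58.6 + 984.22/(20.7 × 0.970) = -9.5824 °C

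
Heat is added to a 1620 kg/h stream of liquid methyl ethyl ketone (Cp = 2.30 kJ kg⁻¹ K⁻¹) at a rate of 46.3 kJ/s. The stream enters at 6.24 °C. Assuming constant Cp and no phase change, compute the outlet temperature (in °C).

T_out = 51.0 °C

Q = 46.3 kJ/s = 166680 kJ/h
ΔT = Q/(ṁ·Cp) = 166680/(1620×2.30) = 44.734 K
T_out = 6.24 + 44.734 = 50.974 °C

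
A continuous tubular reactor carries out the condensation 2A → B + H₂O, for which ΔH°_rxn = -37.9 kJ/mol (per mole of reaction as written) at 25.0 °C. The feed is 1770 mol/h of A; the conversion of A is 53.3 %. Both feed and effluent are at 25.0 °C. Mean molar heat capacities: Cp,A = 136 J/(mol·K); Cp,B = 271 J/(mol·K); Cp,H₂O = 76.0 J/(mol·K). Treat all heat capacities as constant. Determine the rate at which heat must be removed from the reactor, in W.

Extent of reaction ξ = 0.533 × 1770 / 2 = 471.71 mol/h
Reaction term: ξ·ΔH°_rxn = 471.71 × -37.9 = -17878 kJ/h
Q = ΔH = -17878 kJ/h = -4.966 kW
Heat removed = 4966 W

Q_out = 4970 W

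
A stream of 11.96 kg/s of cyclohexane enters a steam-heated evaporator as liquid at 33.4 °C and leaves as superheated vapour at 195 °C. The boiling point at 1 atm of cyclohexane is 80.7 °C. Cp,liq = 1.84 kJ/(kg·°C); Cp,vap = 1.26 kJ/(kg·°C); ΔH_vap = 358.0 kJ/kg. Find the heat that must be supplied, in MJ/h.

liquid 33.4→80.7 °C: 87.032 kJ/kg
vaporisation at 80.7 °C: 358 kJ/kg
vapour 80.7→195 °C: 144.02 kJ/kg
Δh = 87.032 + 358 + 144.02 = 589.05 kJ/kg
Q = ṁ·Δh = 11.96 kg/s × 589.05 kJ/kg = 7045 kJ/s
|Q| = 7045 kW = 25362 MJ/h

Q = 25400 MJ/h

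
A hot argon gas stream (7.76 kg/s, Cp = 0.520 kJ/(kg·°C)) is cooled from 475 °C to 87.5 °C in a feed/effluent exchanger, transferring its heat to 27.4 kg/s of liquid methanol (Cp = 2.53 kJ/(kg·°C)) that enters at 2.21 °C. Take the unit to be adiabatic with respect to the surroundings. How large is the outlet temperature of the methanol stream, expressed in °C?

Heat released by hot stream: Q = 7.76 × 0.520 × (475 − 87.5) = 1563.6 kJ/s
Energy balance on cold side (adiabatic exchanger): Q = ṁ_c·Cp_c·(T_c,out − T_c,in)
T_c,out = 2.21 + 1563.6/(27.4 × 2.53) = 24.766 °C

T_c,out = 24.8 °C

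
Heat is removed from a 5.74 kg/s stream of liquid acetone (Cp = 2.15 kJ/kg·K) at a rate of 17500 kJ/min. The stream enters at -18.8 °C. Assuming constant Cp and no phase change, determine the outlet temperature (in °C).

Q = 17500 kJ/min = 291.67 kJ/s
ΔT = Q/(ṁ·Cp) = 291.67/(5.74×2.15) = 23.634 K
T_out = -18.8 − 23.634 = -42.434 °C

T_out = -42.4 °C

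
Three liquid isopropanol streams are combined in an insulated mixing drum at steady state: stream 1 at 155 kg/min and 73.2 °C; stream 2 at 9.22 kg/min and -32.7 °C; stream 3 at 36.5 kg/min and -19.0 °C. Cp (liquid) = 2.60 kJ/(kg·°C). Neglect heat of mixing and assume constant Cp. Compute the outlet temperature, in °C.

T_out = 51.6 °C

No heat crosses the boundary, so H_out = H_in.
Σ ṁᵢCp,ᵢTᵢ = 155×2.60×73.2 + 9.22×2.60×-32.7 + 36.5×2.60×-19.0 = 26913
Σ ṁᵢCp,ᵢ = 155×2.60 + 9.22×2.60 + 36.5×2.60 = 521.87
T_out = 26913 / 521.87 = 51.569 °C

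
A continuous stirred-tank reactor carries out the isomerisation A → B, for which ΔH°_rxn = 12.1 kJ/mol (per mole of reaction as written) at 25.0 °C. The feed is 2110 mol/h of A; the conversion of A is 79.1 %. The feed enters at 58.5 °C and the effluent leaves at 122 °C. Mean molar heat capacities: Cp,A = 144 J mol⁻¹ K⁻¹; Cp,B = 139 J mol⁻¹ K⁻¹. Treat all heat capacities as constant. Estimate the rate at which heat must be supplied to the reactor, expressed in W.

Q_in = 10700 W

Extent of reaction ξ = 0.791 × 2110 = 1669 mol/h
Reaction term: ξ·ΔH°_rxn = 1669 × 12.1 = 20195 kJ/h
Sensible, feed 58.5→25 °C: -10179 kJ/h
Outlet flows (mol/h): A 440.99, B 1669
Sensible, products 25→122 °C: 28663 kJ/h
Q = ΔH = 38679 kJ/h = 10.744 kW
Heat supplied = 10744 W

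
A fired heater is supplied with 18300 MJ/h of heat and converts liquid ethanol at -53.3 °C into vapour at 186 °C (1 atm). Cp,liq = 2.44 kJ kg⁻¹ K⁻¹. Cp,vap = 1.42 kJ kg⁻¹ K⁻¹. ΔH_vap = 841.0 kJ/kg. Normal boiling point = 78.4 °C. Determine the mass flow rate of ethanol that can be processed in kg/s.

Δh = 2.44×(78.4−-53.3) + 841.0 + 1.42×(186−78.4) = 1315.1 kJ/kg
Q = 18300 MJ/h = 5083.3 kJ/s = 5083.3 kJ/s
ṁ = Q/Δh = 5083.3 / 1315.1 = 3.8652 kg/s

ṁ = 3.87 kg/s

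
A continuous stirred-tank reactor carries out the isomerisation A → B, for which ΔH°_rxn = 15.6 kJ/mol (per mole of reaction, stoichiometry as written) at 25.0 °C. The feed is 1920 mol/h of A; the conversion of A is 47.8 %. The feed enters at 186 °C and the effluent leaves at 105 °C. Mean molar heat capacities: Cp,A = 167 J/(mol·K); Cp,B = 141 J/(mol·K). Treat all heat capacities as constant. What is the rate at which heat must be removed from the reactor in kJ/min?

Q_out = 226 kJ/min

Extent of reaction ξ = 0.478 × 1920 = 917.76 mol/h
Reaction term: ξ·ΔH°_rxn = 917.76 × 15.6 = 14317 kJ/h
Sensible, feed 186→25 °C: -51623 kJ/h
Outlet flows (mol/h): A 1002.2, B 917.76
Sensible, products 25→105 °C: 23742 kJ/h
Q = ΔH = -13564 kJ/h = -3.7677 kW
Heat removed = 226.06 kJ/min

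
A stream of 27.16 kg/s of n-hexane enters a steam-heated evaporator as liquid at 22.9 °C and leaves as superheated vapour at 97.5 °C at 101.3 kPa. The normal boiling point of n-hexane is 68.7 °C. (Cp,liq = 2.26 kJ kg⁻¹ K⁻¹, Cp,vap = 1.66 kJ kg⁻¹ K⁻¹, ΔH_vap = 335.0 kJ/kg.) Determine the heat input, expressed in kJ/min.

Q = 793000 kJ/min

liquid 22.9→68.7 °C: 103.51 kJ/kg
vaporisation at 68.7 °C: 335 kJ/kg
vapour 68.7→97.5 °C: 47.808 kJ/kg
Δh = 103.51 + 335 + 47.808 = 486.32 kJ/kg
Q = ṁ·Δh = 27.16 kg/s × 486.32 kJ/kg = 13208 kJ/s
|Q| = 13208 kW = 792500 kJ/min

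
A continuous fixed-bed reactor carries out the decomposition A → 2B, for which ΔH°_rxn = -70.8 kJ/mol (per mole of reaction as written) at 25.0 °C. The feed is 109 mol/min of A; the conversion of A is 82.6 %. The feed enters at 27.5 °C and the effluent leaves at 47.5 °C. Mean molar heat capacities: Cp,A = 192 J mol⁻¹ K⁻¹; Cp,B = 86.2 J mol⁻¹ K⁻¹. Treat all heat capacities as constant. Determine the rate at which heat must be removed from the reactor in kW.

Extent of reaction ξ = 0.826 × 109 = 90.034 mol/min
Reaction term: ξ·ΔH°_rxn = 90.034 × -70.8 = -6374.4 kJ/min
Sensible, feed 27.5→25 °C: -52.32 kJ/min
Outlet flows (mol/min): A 18.966, B 180.07
Sensible, products 25→47.5 °C: 431.18 kJ/min
Q = ΔH = -5995.6 kJ/min = -99.926 kW
Heat removed = 99.926 kW

Q_out = 99.9 kW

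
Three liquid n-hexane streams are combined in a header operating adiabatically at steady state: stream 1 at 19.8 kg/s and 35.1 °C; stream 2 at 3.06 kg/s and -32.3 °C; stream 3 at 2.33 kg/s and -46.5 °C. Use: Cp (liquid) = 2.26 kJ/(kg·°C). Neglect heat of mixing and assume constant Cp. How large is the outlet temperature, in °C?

Energy balance with Q = 0: Σ ṁᵢCp,ᵢ(T_out − Tᵢ) = 0
T_out = Σ ṁᵢCp,ᵢTᵢ / Σ ṁᵢCp,ᵢ
      = 1102.4 / 56.929 = 19.365 °C

T_out = 19.4 °C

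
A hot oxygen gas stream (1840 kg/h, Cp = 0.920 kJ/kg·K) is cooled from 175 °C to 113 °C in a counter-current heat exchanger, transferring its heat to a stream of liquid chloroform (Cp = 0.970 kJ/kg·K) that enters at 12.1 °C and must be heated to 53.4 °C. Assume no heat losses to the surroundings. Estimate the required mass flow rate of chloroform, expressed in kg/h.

Heat released by hot stream: Q = 1840 × 0.920 × (175 − 113) = 104950 kJ/h
Energy balance on cold side (adiabatic exchanger): Q = ṁ_c·Cp_c·(T_c,out − T_c,in)
ṁ_c = 104950 / [0.970 × (53.4 − 12.1)] = 2619.8 kg/h

ṁ_c = 2620 kg/h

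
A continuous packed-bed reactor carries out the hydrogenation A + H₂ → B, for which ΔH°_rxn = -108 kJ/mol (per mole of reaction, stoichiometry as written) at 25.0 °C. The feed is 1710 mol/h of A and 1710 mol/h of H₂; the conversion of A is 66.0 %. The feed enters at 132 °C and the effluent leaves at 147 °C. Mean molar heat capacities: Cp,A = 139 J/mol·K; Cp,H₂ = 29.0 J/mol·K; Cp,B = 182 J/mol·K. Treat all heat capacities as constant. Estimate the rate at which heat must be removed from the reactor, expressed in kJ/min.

Q_out = 1930 kJ/min

Extent of reaction ξ = 0.660 × 1710 = 1128.6 mol/h
Reaction term: ξ·ΔH°_rxn = 1128.6 × -108 = -121890 kJ/h
Sensible, feed 132→25 °C: -30739 kJ/h
Outlet flows (mol/h): A 581.4, H₂ 581.4, B 1128.6
Sensible, products 25→147 °C: 36976 kJ/h
Q = ΔH = -115650 kJ/h = -32.126 kW
Heat removed = 1927.5 kJ/min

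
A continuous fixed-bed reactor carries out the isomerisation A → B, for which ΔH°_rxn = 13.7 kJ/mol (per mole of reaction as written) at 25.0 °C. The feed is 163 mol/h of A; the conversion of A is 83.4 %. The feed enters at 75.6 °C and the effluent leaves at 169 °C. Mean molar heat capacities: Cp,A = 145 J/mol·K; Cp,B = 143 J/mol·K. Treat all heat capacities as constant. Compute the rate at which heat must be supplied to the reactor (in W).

Q_in = 1120 W

Extent of reaction ξ = 0.834 × 163 = 135.94 mol/h
Reaction term: ξ·ΔH°_rxn = 135.94 × 13.7 = 1862.4 kJ/h
Sensible, feed 75.6→25 °C: -1195.9 kJ/h
Outlet flows (mol/h): A 27.058, B 135.94
Sensible, products 25→169 °C: 3364.3 kJ/h
Q = ΔH = 4030.8 kJ/h = 1.1197 kW
Heat supplied = 1119.7 W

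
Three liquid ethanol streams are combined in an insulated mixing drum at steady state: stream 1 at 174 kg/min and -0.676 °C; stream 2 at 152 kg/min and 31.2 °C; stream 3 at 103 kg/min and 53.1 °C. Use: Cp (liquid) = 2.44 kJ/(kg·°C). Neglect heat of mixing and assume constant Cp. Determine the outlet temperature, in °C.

T_out = 23.5 °C

Energy balance with Q = 0: Σ ṁᵢCp,ᵢ(T_out − Tᵢ) = 0
Σ ṁᵢCp,ᵢTᵢ = 174×2.44×-0.676 + 152×2.44×31.2 + 103×2.44×53.1 = 24630
Σ ṁᵢCp,ᵢ = 174×2.44 + 152×2.44 + 103×2.44 = 1046.8
T_out = 24630 / 1046.8 = 23.529 °C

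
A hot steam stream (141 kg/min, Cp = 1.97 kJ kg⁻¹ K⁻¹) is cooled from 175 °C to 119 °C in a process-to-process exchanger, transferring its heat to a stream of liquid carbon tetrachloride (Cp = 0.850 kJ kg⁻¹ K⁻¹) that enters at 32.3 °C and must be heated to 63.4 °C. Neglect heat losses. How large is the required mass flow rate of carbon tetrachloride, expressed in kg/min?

ṁ_c = 588 kg/min

Heat released by hot stream: Q = 141 × 1.97 × (175 − 119) = 15555 kJ/min
Energy balance on cold side (adiabatic exchanger): Q = ṁ_c·Cp_c·(T_c,out − T_c,in)
ṁ_c = 15555 / [0.850 × (63.4 − 32.3)] = 588.43 kg/min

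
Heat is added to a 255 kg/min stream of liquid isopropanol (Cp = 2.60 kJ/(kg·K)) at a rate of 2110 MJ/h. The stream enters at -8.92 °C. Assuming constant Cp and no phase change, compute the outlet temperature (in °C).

T_out = 44.1 °C

Q = 2110 MJ/h = 35167 kJ/min
ΔT = Q/(ṁ·Cp) = 35167/(255×2.60) = 53.042 K
T_out = -8.92 + 53.042 = 44.122 °C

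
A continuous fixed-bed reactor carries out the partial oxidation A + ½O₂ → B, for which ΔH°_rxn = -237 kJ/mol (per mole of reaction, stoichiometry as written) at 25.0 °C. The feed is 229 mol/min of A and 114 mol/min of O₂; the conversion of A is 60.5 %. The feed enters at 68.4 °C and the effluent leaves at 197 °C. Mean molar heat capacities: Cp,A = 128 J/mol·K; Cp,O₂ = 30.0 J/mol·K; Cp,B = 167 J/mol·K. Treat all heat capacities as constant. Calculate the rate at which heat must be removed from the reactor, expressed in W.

Q_out = 468000 W

Extent of reaction ξ = 0.605 × 229 = 138.54 mol/min
Reaction term: ξ·ΔH°_rxn = 138.54 × -237 = -32835 kJ/min
Sensible, feed 68.4→25 °C: -1420.6 kJ/min
Outlet flows (mol/min): A 90.455, O₂ 44.728, B 138.54
Sensible, products 25→197 °C: 6201.8 kJ/min
Q = ΔH = -28054 kJ/min = -467.57 kW
Heat removed = 467570 W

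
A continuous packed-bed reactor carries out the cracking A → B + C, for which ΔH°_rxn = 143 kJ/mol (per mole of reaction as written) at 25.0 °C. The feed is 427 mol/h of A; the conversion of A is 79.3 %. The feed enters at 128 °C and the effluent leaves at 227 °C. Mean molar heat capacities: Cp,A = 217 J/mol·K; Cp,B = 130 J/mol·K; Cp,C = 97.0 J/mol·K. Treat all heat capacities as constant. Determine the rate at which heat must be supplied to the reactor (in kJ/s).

Q_in = 16.2 kJ/s

Extent of reaction ξ = 0.793 × 427 = 338.61 mol/h
Reaction term: ξ·ΔH°_rxn = 338.61 × 143 = 48421 kJ/h
Sensible, feed 128→25 °C: -9543.9 kJ/h
Outlet flows (mol/h): A 88.389, B 338.61, C 338.61
Sensible, products 25→227 °C: 19401 kJ/h
Q = ΔH = 58279 kJ/h = 16.189 kW
Heat supplied = 16.189 kJ/s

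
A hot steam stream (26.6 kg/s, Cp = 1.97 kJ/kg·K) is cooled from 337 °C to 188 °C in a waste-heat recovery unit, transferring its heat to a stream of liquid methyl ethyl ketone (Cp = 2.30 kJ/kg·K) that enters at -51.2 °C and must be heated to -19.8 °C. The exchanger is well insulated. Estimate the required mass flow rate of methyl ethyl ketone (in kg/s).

Heat released by hot stream: Q = 26.6 × 1.97 × (337 − 188) = 7807.9 kJ/s
Energy balance on cold side (adiabatic exchanger): Q = ṁ_c·Cp_c·(T_c,out − T_c,in)
ṁ_c = 7807.9 / [2.30 × (-19.8 − -51.2)] = 108.11 kg/s

ṁ_c = 108 kg/s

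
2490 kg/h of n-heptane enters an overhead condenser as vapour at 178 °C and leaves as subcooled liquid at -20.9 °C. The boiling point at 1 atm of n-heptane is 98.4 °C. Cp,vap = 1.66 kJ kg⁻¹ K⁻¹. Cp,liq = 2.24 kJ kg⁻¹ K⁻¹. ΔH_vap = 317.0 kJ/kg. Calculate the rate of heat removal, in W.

Q_c = 495000 W

vapour 178→98.4 °C: -132.14 kJ/kg
condensation at 98.4 °C: -317 kJ/kg
liquid 98.4→-20.9 °C: -267.23 kJ/kg
Δh = -132.14 + -317 + -267.23 = -716.37 kJ/kg
Q = ṁ·Δh = 2490 kg/h × -716.37 kJ/kg = -1.7838e+06 kJ/h
|Q| = 495.49 kW = 495490 W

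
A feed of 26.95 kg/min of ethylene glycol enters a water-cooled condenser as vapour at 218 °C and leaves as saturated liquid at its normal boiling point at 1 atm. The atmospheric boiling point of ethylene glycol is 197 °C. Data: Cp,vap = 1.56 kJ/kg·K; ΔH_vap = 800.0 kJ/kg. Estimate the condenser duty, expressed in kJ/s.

vapour 218→197 °C: -32.76 kJ/kg
condensation at 197 °C: -800 kJ/kg
Δh = -32.76 + -800 = -832.76 kJ/kg
Q = ṁ·Δh = 26.95 kg/min × -832.76 kJ/kg = -22443 kJ/min
|Q| = 374.05 kW

Q_c = 374 kJ/s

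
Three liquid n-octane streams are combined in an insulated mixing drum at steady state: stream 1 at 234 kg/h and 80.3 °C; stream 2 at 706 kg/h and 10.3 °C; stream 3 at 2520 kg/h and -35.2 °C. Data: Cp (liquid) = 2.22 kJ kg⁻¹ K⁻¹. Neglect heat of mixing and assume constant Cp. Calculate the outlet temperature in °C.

T_out = -18.1 °C

Energy balance with Q = 0: Σ ṁᵢCp,ᵢ(T_out − Tᵢ) = 0
Σ ṁᵢCp,ᵢTᵢ = 234×2.22×80.3 + 706×2.22×10.3 + 2520×2.22×-35.2 = -139070
Σ ṁᵢCp,ᵢ = 234×2.22 + 706×2.22 + 2520×2.22 = 7681.2
T_out = -139070 / 7681.2 = -18.105 °C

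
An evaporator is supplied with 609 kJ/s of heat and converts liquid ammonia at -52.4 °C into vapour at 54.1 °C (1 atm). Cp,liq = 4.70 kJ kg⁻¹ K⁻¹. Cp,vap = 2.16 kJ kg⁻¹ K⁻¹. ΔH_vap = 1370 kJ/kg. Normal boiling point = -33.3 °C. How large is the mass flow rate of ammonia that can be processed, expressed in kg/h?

ṁ = 1330 kg/h

Δh = 4.70×(-33.3−-52.4) + 1370 + 2.16×(54.1−-33.3) = 1648.6 kJ/kg
Q = 609 kJ/s = 609 kJ/s = 2.1924e+06 kJ/h
ṁ = Q/Δh = 2.1924e+06 / 1648.6 = 1329.9 kg/h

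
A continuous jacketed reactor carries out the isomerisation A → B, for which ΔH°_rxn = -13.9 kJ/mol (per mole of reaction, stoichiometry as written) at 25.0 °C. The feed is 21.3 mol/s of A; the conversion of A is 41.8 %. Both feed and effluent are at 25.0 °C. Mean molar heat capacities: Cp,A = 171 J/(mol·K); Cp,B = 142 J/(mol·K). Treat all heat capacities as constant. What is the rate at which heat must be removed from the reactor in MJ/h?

Q_out = 446 MJ/h

Extent of reaction ξ = 0.418 × 21.3 = 8.9034 mol/s
Reaction term: ξ·ΔH°_rxn = 8.9034 × -13.9 = -123.76 kJ/s
Q = ΔH = -123.76 kJ/s = -123.76 kW
Heat removed = 445.53 MJ/h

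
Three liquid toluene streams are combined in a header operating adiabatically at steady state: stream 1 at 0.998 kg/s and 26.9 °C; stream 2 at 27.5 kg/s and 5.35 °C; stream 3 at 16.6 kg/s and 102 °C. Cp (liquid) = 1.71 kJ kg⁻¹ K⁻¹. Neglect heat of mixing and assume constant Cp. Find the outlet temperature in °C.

T_out = 41.4 °C

No heat crosses the boundary, so H_out = H_in.
Σ ṁᵢCp,ᵢTᵢ = 0.998×1.71×26.9 + 27.5×1.71×5.35 + 16.6×1.71×102 = 3192.9
Σ ṁᵢCp,ᵢ = 0.998×1.71 + 27.5×1.71 + 16.6×1.71 = 77.118
T_out = 3192.9 / 77.118 = 41.403 °C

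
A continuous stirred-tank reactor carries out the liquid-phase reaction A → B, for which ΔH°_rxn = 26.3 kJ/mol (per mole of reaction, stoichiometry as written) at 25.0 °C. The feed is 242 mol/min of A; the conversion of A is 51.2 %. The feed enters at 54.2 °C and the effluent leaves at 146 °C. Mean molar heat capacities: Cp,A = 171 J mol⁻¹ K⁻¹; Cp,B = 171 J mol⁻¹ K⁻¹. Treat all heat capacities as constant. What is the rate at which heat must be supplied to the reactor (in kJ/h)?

Extent of reaction ξ = 0.512 × 242 = 123.9 mol/min
Reaction term: ξ·ΔH°_rxn = 123.9 × 26.3 = 3258.7 kJ/min
Sensible, feed 54.2→25 °C: -1208.4 kJ/min
Outlet flows (mol/min): A 118.1, B 123.9
Sensible, products 25→146 °C: 5007.2 kJ/min
Q = ΔH = 7057.5 kJ/min = 117.63 kW
Heat supplied = 423450 kJ/h

Q_in = 423000 kJ/h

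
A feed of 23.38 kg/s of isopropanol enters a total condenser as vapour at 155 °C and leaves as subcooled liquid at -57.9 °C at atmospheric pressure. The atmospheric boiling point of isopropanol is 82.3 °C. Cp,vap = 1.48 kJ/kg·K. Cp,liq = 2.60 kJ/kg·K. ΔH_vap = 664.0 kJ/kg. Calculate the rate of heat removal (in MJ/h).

vapour 155→82.3 °C: -107.6 kJ/kg
condensation at 82.3 °C: -664 kJ/kg
liquid 82.3→-57.9 °C: -364.52 kJ/kg
Δh = -107.6 + -664 + -364.52 = -1136.1 kJ/kg
Q = ṁ·Δh = 23.38 kg/s × -1136.1 kJ/kg = -26562 kJ/s
|Q| = 26562 kW = 95625 MJ/h

Q_c = 95600 MJ/h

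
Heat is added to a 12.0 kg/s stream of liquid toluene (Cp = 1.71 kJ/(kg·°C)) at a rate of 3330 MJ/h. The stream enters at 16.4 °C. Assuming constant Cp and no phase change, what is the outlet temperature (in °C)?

T_out = 61.5 °C

Q = 3330 MJ/h = 925 kJ/s
ΔT = Q/(ṁ·Cp) = 925/(12.0×1.71) = 45.078 K
T_out = 16.4 + 45.078 = 61.478 °C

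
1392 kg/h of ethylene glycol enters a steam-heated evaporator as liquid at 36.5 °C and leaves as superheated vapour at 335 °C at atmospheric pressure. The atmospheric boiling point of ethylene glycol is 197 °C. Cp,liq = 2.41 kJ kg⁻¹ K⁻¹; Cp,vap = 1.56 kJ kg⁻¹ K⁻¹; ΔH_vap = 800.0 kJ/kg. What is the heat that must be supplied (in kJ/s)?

Q = 542 kJ/s

liquid 36.5→197 °C: 386.81 kJ/kg
vaporisation at 197 °C: 800 kJ/kg
vapour 197→335 °C: 215.28 kJ/kg
Δh = 386.81 + 800 + 215.28 = 1402.1 kJ/kg
Q = ṁ·Δh = 1392 kg/h × 1402.1 kJ/kg = 1.9517e+06 kJ/h
|Q| = 542.14 kW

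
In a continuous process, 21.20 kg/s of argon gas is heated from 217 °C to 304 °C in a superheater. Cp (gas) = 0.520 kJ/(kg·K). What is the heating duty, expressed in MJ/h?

Q = 3450 MJ/h

Q = ṁ·Cp·ΔT = 21.20 × 0.520 × (304 − 217) = 959.09 kJ/s
Heating duty = 3452.7 MJ/h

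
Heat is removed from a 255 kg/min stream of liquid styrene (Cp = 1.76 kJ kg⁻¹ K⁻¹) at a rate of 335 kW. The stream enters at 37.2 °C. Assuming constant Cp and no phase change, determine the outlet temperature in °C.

T_out = -7.59 °C

Q = 335 kW = 20100 kJ/min
ΔT = Q/(ṁ·Cp) = 20100/(255×1.76) = 44.786 K
T_out = 37.2 − 44.786 = -7.5861 °C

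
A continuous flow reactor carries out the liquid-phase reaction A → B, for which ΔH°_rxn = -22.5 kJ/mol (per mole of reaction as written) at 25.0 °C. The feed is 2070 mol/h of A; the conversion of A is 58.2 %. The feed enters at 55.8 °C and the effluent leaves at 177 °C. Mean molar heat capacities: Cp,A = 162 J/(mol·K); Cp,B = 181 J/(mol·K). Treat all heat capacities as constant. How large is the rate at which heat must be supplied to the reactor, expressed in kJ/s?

Q_in = 4.73 kJ/s

Extent of reaction ξ = 0.582 × 2070 = 1204.7 mol/h
Reaction term: ξ·ΔH°_rxn = 1204.7 × -22.5 = -27107 kJ/h
Sensible, feed 55.8→25 °C: -10328 kJ/h
Outlet flows (mol/h): A 865.26, B 1204.7
Sensible, products 25→177 °C: 54451 kJ/h
Q = ΔH = 17016 kJ/h = 4.7266 kW
Heat supplied = 4.7266 kJ/s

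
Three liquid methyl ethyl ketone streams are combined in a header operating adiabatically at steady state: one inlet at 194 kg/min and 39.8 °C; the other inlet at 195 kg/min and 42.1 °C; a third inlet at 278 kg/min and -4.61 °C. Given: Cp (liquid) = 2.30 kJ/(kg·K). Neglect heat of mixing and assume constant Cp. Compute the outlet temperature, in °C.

Adiabatic, steady state ⇒ Σ ṁᵢCp,ᵢ(T_out − Tᵢ) = 0
T_out = Σ ṁᵢCp,ᵢTᵢ / Σ ṁᵢCp,ᵢ
      = 33693 / 1534.1 = 21.963 °C

T_out = 22.0 °C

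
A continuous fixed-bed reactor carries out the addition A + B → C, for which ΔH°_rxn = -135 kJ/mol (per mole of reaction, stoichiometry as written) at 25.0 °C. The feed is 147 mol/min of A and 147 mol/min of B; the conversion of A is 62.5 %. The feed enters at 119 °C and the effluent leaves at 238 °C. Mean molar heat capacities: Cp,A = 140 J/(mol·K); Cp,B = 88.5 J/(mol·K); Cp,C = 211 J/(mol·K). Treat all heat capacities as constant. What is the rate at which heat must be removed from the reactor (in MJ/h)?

Extent of reaction ξ = 0.625 × 147 = 91.875 mol/min
Reaction term: ξ·ΔH°_rxn = 91.875 × -135 = -12403 kJ/min
Sensible, feed 119→25 °C: -3157.4 kJ/min
Outlet flows (mol/min): A 55.125, B 55.125, C 91.875
Sensible, products 25→238 °C: 6812.1 kJ/min
Q = ΔH = -8748.4 kJ/min = -145.81 kW
Heat removed = 524.91 MJ/h

Q_out = 525 MJ/h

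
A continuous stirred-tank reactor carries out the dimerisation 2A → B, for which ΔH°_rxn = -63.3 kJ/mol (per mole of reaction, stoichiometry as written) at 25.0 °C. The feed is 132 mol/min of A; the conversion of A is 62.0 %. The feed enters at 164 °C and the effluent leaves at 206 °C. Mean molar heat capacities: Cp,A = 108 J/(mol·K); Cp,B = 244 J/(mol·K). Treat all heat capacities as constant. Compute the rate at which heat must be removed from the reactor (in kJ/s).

Q_out = 29.7 kJ/s

Extent of reaction ξ = 0.620 × 132 / 2 = 40.92 mol/min
Reaction term: ξ·ΔH°_rxn = 40.92 × -63.3 = -2590.2 kJ/min
Sensible, feed 164→25 °C: -1981.6 kJ/min
Outlet flows (mol/min): A 50.16, B 40.92
Sensible, products 25→206 °C: 2787.7 kJ/min
Q = ΔH = -1784.1 kJ/min = -29.735 kW
Heat removed = 29.735 kJ/s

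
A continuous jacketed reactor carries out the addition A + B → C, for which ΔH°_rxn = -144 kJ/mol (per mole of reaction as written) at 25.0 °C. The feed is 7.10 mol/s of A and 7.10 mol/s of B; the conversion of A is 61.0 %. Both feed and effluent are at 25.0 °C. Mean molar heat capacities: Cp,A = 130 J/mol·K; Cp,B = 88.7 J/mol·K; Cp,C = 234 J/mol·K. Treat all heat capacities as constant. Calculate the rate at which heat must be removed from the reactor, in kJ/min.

Q_out = 37400 kJ/min

Extent of reaction ξ = 0.610 × 7.10 = 4.331 mol/s
Reaction term: ξ·ΔH°_rxn = 4.331 × -144 = -623.66 kJ/s
Q = ΔH = -623.66 kJ/s = -623.66 kW
Heat removed = 37420 kJ/min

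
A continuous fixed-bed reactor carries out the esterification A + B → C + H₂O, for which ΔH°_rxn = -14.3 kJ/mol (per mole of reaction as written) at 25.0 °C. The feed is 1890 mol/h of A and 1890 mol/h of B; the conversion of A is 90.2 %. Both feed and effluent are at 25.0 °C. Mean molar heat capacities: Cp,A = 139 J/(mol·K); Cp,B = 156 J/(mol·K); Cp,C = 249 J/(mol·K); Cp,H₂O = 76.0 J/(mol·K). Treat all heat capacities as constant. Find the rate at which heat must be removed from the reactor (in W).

Extent of reaction ξ = 0.902 × 1890 = 1704.8 mol/h
Reaction term: ξ·ΔH°_rxn = 1704.8 × -14.3 = -24378 kJ/h
Q = ΔH = -24378 kJ/h = -6.7718 kW
Heat removed = 6771.8 W

Q_out = 6770 W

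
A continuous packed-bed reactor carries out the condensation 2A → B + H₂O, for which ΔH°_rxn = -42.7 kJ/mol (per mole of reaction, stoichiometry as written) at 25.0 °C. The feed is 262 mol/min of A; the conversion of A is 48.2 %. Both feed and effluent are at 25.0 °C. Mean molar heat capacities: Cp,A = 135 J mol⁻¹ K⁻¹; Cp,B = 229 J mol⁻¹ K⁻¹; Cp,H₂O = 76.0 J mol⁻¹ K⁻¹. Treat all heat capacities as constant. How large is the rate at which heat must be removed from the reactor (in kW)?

Extent of reaction ξ = 0.482 × 262 / 2 = 63.142 mol/min
Reaction term: ξ·ΔH°_rxn = 63.142 × -42.7 = -2696.2 kJ/min
Q = ΔH = -2696.2 kJ/min = -44.936 kW
Heat removed = 44.936 kW

Q_out = 44.9 kW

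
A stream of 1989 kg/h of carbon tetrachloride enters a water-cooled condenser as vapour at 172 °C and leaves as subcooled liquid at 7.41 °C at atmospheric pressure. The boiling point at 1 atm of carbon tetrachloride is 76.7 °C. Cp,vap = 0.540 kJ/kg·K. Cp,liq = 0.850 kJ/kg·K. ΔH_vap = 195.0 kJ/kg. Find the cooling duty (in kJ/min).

vapour 172→76.7 °C: -51.462 kJ/kg
condensation at 76.7 °C: -195 kJ/kg
liquid 76.7→7.41 °C: -58.897 kJ/kg
Δh = -51.462 + -195 + -58.897 = -305.36 kJ/kg
Q = ṁ·Δh = 1989 kg/h × -305.36 kJ/kg = -607360 kJ/h
|Q| = 168.71 kW = 10123 kJ/min

Q_c = 10100 kJ/min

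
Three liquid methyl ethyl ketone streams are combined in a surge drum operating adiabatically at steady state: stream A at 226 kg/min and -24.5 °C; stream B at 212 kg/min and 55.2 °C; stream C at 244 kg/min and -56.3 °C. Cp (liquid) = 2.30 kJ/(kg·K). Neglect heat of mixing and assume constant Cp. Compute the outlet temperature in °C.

Adiabatic, steady state ⇒ Σ ṁᵢCp,ᵢ(T_out − Tᵢ) = 0
T_out = Σ ṁᵢCp,ᵢTᵢ / Σ ṁᵢCp,ᵢ
      = -17415 / 1568.6 = -11.102 °C

T_out = -11.1 °C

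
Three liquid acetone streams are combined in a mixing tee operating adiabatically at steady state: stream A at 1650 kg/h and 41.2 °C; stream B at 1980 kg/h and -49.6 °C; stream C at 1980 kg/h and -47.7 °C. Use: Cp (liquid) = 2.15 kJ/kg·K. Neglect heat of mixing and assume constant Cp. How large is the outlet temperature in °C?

No heat crosses the boundary, so H_out = H_in.
Σ ṁᵢCp,ᵢTᵢ = 1650×2.15×41.2 + 1980×2.15×-49.6 + 1980×2.15×-47.7 = -268050
Σ ṁᵢCp,ᵢ = 1650×2.15 + 1980×2.15 + 1980×2.15 = 12062
T_out = -268050 / 12062 = -22.224 °C

T_out = -22.2 °C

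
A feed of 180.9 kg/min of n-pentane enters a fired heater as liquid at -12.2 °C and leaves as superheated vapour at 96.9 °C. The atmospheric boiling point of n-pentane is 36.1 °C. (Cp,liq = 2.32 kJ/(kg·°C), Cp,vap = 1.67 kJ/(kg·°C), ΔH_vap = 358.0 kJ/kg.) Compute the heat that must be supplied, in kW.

liquid -12.2→36.1 °C: 112.06 kJ/kg
vaporisation at 36.1 °C: 358 kJ/kg
vapour 36.1→96.9 °C: 101.54 kJ/kg
Δh = 112.06 + 358 + 101.54 = 571.59 kJ/kg
Q = ṁ·Δh = 180.9 kg/min × 571.59 kJ/kg = 103400 kJ/min
|Q| = 1723.3 kW

Q = 1720 kW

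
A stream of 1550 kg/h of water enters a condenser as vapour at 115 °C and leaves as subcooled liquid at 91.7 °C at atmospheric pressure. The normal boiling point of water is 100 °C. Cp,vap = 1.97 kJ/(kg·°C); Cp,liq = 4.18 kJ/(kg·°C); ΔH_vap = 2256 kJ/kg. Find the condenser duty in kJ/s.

vapour 115→100 °C: -29.55 kJ/kg
condensation at 100 °C: -2256 kJ/kg
liquid 100→91.7 °C: -34.694 kJ/kg
Δh = -29.55 + -2256 + -34.694 = -2320.2 kJ/kg
Q = ṁ·Δh = 1550 kg/h × -2320.2 kJ/kg = -3.5964e+06 kJ/h
|Q| = 998.99 kW

Q_c = 999 kJ/s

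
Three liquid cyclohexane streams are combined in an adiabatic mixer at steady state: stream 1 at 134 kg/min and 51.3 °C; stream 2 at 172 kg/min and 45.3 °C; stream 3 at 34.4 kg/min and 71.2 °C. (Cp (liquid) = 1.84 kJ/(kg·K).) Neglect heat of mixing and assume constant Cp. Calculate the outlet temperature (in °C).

Energy balance with Q = 0: Σ ṁᵢCp,ᵢ(T_out − Tᵢ) = 0
Σ ṁᵢCp,ᵢTᵢ = 134×1.84×51.3 + 172×1.84×45.3 + 34.4×1.84×71.2 = 31492
Σ ṁᵢCp,ᵢ = 134×1.84 + 172×1.84 + 34.4×1.84 = 626.34
T_out = 31492 / 626.34 = 50.279 °C

T_out = 50.3 °C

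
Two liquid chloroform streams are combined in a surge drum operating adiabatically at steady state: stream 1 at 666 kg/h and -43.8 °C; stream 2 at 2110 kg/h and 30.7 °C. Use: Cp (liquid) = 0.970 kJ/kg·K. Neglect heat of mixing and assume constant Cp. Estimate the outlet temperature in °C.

No heat crosses the boundary, so H_out = H_in.
Σ ṁᵢCp,ᵢTᵢ = 666×0.970×-43.8 + 2110×0.970×30.7 = 34538
Σ ṁᵢCp,ᵢ = 666×0.970 + 2110×0.970 = 2692.7
T_out = 34538 / 2692.7 = 12.826 °C

T_out = 12.8 °C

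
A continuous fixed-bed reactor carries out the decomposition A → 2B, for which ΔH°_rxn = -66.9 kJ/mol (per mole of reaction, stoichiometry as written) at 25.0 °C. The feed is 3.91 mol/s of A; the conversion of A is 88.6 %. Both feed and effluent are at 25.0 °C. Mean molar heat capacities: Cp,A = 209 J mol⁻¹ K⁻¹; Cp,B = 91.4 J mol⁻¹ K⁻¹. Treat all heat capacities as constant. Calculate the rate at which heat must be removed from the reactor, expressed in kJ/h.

Q_out = 834000 kJ/h

Extent of reaction ξ = 0.886 × 3.91 = 3.4643 mol/s
Reaction term: ξ·ΔH°_rxn = 3.4643 × -66.9 = -231.76 kJ/s
Q = ΔH = -231.76 kJ/s = -231.76 kW
Heat removed = 834330 kJ/h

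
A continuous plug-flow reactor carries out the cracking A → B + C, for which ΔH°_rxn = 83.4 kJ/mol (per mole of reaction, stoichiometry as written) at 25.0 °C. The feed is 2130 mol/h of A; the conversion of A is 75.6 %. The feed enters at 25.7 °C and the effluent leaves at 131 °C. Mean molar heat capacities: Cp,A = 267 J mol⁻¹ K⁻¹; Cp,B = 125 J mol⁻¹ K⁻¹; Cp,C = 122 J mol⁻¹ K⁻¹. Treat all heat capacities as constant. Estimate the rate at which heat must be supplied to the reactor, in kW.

Extent of reaction ξ = 0.756 × 2130 = 1610.3 mol/h
Reaction term: ξ·ΔH°_rxn = 1610.3 × 83.4 = 134300 kJ/h
Sensible, feed 25.7→25 °C: -398.1 kJ/h
Outlet flows (mol/h): A 519.72, B 1610.3, C 1610.3
Sensible, products 25→131 °C: 56869 kJ/h
Q = ΔH = 190770 kJ/h = 52.991 kW
Heat supplied = 52.991 kW

Q_in = 53.0 kW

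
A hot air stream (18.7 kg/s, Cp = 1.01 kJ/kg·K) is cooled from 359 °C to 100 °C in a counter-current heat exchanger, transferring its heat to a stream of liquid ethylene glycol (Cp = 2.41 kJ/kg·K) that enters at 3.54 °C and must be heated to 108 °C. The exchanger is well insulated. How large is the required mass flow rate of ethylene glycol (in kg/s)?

Heat released by hot stream: Q = 18.7 × 1.01 × (359 − 100) = 4891.7 kJ/s
Energy balance on cold side (adiabatic exchanger): Q = ṁ_c·Cp_c·(T_c,out − T_c,in)
ṁ_c = 4891.7 / [2.41 × (108 − 3.54)] = 19.431 kg/s

ṁ_c = 19.4 kg/s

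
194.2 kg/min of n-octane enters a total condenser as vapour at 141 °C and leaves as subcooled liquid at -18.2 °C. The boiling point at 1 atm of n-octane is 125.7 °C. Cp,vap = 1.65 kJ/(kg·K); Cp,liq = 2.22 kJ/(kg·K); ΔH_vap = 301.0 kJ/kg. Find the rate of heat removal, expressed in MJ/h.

Q_c = 7520 MJ/h

vapour 141→125.7 °C: -25.245 kJ/kg
condensation at 125.7 °C: -301 kJ/kg
liquid 125.7→-18.2 °C: -319.46 kJ/kg
Δh = -25.245 + -301 + -319.46 = -645.7 kJ/kg
Q = ṁ·Δh = 194.2 kg/min × -645.7 kJ/kg = -125400 kJ/min
|Q| = 2089.9 kW = 7523.7 MJ/h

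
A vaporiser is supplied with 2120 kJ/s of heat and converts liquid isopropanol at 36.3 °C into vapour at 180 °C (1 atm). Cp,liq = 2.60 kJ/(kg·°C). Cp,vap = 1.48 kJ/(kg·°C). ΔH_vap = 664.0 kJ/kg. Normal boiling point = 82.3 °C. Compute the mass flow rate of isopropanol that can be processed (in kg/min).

ṁ = 137 kg/min

Δh = 2.60×(82.3−36.3) + 664.0 + 1.48×(180−82.3) = 928.2 kJ/kg
Q = 2120 kJ/s = 2120 kJ/s = 127200 kJ/min
ṁ = Q/Δh = 127200 / 928.2 = 137.04 kg/min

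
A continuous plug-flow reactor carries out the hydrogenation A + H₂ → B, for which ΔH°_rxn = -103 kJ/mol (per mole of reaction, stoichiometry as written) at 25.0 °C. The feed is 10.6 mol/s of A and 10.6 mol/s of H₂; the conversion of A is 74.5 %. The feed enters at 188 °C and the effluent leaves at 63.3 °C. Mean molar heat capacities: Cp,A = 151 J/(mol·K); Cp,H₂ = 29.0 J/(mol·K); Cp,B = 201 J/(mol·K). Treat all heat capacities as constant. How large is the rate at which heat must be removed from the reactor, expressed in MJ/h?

Extent of reaction ξ = 0.745 × 10.6 = 7.897 mol/s
Reaction term: ξ·ΔH°_rxn = 7.897 × -103 = -813.39 kJ/s
Sensible, feed 188→25 °C: -311 kJ/s
Outlet flows (mol/s): A 2.703, H₂ 2.703, B 7.897
Sensible, products 25→63.3 °C: 79.428 kJ/s
Q = ΔH = -1045 kJ/s = -1045 kW
Heat removed = 3761.9 MJ/h

Q_out = 3760 MJ/h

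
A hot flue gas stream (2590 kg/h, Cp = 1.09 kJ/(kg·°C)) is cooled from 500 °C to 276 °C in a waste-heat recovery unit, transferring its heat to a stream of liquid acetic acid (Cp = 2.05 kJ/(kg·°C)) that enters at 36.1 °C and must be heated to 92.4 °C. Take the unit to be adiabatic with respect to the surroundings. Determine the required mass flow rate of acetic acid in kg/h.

ṁ_c = 5480 kg/h

Heat released by hot stream: Q = 2590 × 1.09 × (500 − 276) = 632370 kJ/h
Energy balance on cold side (adiabatic exchanger): Q = ṁ_c·Cp_c·(T_c,out − T_c,in)
ṁ_c = 632370 / [2.05 × (92.4 − 36.1)] = 5479.1 kg/h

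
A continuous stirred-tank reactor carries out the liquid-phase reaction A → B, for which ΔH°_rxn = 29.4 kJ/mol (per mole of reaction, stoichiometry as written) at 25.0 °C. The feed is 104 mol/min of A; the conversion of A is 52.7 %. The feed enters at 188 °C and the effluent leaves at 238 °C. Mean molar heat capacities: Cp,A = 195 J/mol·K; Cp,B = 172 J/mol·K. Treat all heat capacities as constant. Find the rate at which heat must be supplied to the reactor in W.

Q_in = 39300 W

Extent of reaction ξ = 0.527 × 104 = 54.808 mol/min
Reaction term: ξ·ΔH°_rxn = 54.808 × 29.4 = 1611.4 kJ/min
Sensible, feed 188→25 °C: -3305.6 kJ/min
Outlet flows (mol/min): A 49.192, B 54.808
Sensible, products 25→238 °C: 4051.1 kJ/min
Q = ΔH = 2356.9 kJ/min = 39.281 kW
Heat supplied = 39281 W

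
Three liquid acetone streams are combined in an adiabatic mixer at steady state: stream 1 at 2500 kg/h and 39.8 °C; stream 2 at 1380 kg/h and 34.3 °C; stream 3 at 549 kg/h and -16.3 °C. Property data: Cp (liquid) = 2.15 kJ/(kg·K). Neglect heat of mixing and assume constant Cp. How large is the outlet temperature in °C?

No heat crosses the boundary, so H_out = H_in.
T_out = Σ ṁᵢCp,ᵢTᵢ / Σ ṁᵢCp,ᵢ
      = 296450 / 9522.4 = 31.132 °C

T_out = 31.1 °C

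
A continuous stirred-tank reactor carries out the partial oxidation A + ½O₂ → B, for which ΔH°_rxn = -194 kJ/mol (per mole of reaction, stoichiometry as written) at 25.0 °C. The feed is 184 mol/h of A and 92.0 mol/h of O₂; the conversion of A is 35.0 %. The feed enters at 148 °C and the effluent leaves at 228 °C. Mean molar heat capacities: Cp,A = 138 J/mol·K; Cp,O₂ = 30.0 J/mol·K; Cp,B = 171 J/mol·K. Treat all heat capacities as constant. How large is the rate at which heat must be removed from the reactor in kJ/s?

Extent of reaction ξ = 0.350 × 184 = 64.4 mol/h
Reaction term: ξ·ΔH°_rxn = 64.4 × -194 = -12494 kJ/h
Sensible, feed 148→25 °C: -3462.7 kJ/h
Outlet flows (mol/h): A 119.6, O₂ 59.8, B 64.4
Sensible, products 25→228 °C: 5950.2 kJ/h
Q = ΔH = -10006 kJ/h = -2.7795 kW
Heat removed = 2.7795 kJ/s

Q_out = 2.78 kJ/s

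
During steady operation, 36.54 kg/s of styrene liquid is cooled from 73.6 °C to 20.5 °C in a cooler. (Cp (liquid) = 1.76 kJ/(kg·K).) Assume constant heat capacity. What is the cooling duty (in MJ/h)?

Q = ṁ·Cp·ΔT = 36.54 × 1.76 × (20.5 − 73.6) = -3414.9 kJ/s
Cooling duty = 12294 MJ/h

Q_c = 12300 MJ/h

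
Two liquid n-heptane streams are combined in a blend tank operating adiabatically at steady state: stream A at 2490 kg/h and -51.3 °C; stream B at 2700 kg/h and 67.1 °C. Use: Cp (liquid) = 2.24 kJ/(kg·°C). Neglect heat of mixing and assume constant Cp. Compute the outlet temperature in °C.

No heat crosses the boundary, so H_out = H_in.
T_out = Σ ṁᵢCp,ᵢTᵢ / Σ ṁᵢCp,ᵢ
      = 119690 / 11626 = 10.295 °C

T_out = 10.3 °C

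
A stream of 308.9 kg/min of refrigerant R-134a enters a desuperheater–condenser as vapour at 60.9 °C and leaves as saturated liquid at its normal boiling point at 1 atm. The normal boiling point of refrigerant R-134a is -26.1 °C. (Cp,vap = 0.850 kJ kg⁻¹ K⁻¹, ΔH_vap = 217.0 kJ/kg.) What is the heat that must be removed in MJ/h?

Q_c = 5390 MJ/h

vapour 60.9→-26.1 °C: -73.95 kJ/kg
condensation at -26.1 °C: -217 kJ/kg
Δh = -73.95 + -217 = -290.95 kJ/kg
Q = ṁ·Δh = 308.9 kg/min × -290.95 kJ/kg = -89874 kJ/min
|Q| = 1497.9 kW = 5392.5 MJ/h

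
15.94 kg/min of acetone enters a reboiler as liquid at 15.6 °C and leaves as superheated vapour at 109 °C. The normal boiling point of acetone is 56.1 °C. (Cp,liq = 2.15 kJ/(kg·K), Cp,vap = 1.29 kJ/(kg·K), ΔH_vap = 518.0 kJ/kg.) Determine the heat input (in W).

liquid 15.6→56.1 °C: 87.075 kJ/kg
vaporisation at 56.1 °C: 518 kJ/kg
vapour 56.1→109 °C: 68.241 kJ/kg
Δh = 87.075 + 518 + 68.241 = 673.32 kJ/kg
Q = ṁ·Δh = 15.94 kg/min × 673.32 kJ/kg = 10733 kJ/min
|Q| = 178.88 kW = 178880 W

Q = 179000 W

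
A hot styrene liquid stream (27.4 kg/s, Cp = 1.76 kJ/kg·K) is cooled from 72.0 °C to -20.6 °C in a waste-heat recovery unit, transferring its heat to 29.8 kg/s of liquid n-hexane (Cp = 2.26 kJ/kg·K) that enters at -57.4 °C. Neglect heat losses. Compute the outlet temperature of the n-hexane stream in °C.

Heat released by hot stream: Q = 27.4 × 1.76 × (72.0 − -20.6) = 4465.5 kJ/s
Energy balance on cold side (adiabatic exchanger): Q = ṁ_c·Cp_c·(T_c,out − T_c,in)
T_c,out = -57.4 + 4465.5/(29.8 × 2.26) = 8.9055 °C

T_c,out = 8.91 °C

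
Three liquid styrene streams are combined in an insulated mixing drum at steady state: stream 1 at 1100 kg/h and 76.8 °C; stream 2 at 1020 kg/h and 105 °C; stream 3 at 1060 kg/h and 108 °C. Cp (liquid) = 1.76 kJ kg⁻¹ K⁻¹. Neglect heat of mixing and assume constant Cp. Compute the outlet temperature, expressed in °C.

No heat crosses the boundary, so H_out = H_in.
T_out = Σ ṁᵢCp,ᵢTᵢ / Σ ṁᵢCp,ᵢ
      = 538670 / 5596.8 = 96.245 °C

T_out = 96.2 °C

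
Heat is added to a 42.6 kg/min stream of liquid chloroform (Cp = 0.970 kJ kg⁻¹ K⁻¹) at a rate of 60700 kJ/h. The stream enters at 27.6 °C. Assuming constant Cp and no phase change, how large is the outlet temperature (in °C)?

T_out = 52.1 °C

Q = 60700 kJ/h = 1011.7 kJ/min
ΔT = Q/(ṁ·Cp) = 1011.7/(42.6×0.970) = 24.483 K
T_out = 27.6 + 24.483 = 52.083 °C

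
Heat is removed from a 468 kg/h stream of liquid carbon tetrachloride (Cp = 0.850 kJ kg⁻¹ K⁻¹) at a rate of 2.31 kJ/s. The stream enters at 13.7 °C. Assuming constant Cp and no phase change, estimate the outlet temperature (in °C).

Q = 2.31 kJ/s = 8316 kJ/h
ΔT = Q/(ṁ·Cp) = 8316/(468×0.850) = 20.905 K
T_out = 13.7 − 20.905 = -7.205 °C

T_out = -7.20 °C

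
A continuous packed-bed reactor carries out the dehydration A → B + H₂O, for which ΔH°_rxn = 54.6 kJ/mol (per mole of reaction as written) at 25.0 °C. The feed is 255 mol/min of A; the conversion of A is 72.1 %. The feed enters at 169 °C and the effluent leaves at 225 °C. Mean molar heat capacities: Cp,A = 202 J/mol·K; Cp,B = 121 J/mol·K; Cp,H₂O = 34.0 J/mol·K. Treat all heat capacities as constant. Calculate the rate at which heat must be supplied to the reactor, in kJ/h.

Q_in = 672000 kJ/h

Extent of reaction ξ = 0.721 × 255 = 183.85 mol/min
Reaction term: ξ·ΔH°_rxn = 183.85 × 54.6 = 10038 kJ/min
Sensible, feed 169→25 °C: -7417.4 kJ/min
Outlet flows (mol/min): A 71.145, B 183.85, H₂O 183.85
Sensible, products 25→225 °C: 8573.8 kJ/min
Q = ΔH = 11195 kJ/min = 186.58 kW
Heat supplied = 671690 kJ/h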